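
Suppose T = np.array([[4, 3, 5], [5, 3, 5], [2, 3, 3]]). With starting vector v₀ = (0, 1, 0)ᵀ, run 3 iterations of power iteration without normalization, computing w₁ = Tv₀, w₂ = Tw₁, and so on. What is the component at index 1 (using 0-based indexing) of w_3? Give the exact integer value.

w1 = Tv₀ = (3, 3, 3)
w2 = Tw1 = (36, 39, 24)
w3 = Tw2 = (381, 417, 261)
The requested component of w3 is 417.

417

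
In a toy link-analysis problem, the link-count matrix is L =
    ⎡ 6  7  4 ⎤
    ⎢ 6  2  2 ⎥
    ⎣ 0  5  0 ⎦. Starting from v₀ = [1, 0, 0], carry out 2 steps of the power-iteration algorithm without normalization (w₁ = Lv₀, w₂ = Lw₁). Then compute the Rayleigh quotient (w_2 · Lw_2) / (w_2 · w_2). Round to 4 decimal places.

λ ≈ 11.7597

w1 = Lv₀ = (6·1 + 7·0 + 4·0; 6·1 + 2·0 + 2·0; 0·1 + 5·0 + 0·0) = (6, 6, 0)
w2 = Lw1 = (6·6 + 7·6 + 4·0; 6·6 + 2·6 + 2·0; 0·6 + 5·6 + 0·0) = (78, 48, 30)
Lw2 = (924, 624, 240)
w2·Lw2 = 78·924 + 48·624 + 30·240 = 109224; w2·w2 = 78·78 + 48·48 + 30·30 = 9288
λ ≈ 109224/9288 = 11.7597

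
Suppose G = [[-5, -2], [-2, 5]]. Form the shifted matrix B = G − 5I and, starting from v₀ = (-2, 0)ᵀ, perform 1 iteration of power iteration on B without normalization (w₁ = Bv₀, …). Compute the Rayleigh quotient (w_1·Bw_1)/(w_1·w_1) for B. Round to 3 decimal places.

-10.385

B = G − 5I has rows (-10, -2); (-2, 0)
w1 = Bv₀ = (20, 4)
Bw1 = (-208, -40)
w1·Bw1 = -4320; w1·w1 = 416; μ ≈ -4320/416 = -10.385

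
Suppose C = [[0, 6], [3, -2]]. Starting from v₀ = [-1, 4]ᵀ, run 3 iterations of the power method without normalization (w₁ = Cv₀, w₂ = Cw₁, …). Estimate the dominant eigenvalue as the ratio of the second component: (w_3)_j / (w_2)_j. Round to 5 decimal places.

w1 = Cv₀ = (0·(-1) + 6·4; 3·(-1) + (-2)·4) = (24, -11)
w2 = Cw1 = (0·24 + 6·(-11); 3·24 + (-2)·(-11)) = (-66, 94)
w3 = Cw2 = (564, -386)
Ratio at component: -386 / 94 = -4.10638

λ ≈ -4.10638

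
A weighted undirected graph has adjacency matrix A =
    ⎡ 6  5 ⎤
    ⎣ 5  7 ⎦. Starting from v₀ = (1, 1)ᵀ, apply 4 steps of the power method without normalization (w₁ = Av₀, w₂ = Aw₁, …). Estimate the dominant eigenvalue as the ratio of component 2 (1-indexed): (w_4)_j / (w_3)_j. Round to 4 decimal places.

w1 = Av₀ = (6·1 + 5·1; 5·1 + 7·1) = (11, 12)
w2 = Aw1 = (6·11 + 5·12; 5·11 + 7·12) = (126, 139)
w3 = Aw2 = (1451, 1603)
w4 = Aw3 = (16721, 18476)
Ratio at component: 18476 / 1603 = 11.5259

λ ≈ 11.5259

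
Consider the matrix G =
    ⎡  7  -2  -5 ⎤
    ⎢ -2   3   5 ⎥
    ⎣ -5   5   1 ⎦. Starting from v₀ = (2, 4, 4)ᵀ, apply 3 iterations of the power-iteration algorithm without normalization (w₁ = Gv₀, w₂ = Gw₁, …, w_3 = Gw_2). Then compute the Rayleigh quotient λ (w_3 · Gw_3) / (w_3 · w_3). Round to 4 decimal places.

w1 = Gv₀ = (7·2 + (-2)·4 + (-5)·4; (-2)·2 + 3·4 + 5·4; (-5)·2 + 5·4 + 1·4) = (-14, 28, 14)
w2 = Gw1 = (7·(-14) + (-2)·28 + (-5)·14; (-2)·(-14) + 3·28 + 5·14; (-5)·(-14) + 5·28 + 1·14) = (-224, 182, 224)
w3 = Gw2 = (-3052, 2114, 2254)
Gw3 = (-36862, 23716, 28084)
w3·Gw3 = (-3052)·(-36862) + 2114·23716 + 2254·28084 = 225939784; w3·w3 = (-3052)·(-3052) + 2114·2114 + 2254·2254 = 18864216
λ ≈ 225939784/18864216 = 11.9772

11.9772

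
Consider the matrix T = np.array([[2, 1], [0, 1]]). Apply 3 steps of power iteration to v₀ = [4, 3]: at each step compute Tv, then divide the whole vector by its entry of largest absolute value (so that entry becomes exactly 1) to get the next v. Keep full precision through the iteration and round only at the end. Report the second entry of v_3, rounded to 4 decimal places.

0.0566

Tv0 = (11.00000, 3.00000); divide by 11.00000 → v1 = (1.00000, 0.27273)
Tv1 = (2.27273, 0.27273); divide by 2.27273 → v2 = (1.00000, 0.12000)
Tv2 = (2.12000, 0.12000); divide by 2.12000 → v3 = (1.00000, 0.05660)
Requested entry of v3: 3/53 = 0.0566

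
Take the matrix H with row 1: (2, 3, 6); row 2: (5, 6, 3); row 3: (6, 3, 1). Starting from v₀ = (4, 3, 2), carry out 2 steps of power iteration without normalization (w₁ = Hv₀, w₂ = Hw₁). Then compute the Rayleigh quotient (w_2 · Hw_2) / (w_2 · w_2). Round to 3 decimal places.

11.758

w1 = Hv₀ = (2·4 + 3·3 + 6·2; 5·4 + 6·3 + 3·2; 6·4 + 3·3 + 1·2) = (29, 44, 35)
w2 = Hw1 = (2·29 + 3·44 + 6·35; 5·29 + 6·44 + 3·35; 6·29 + 3·44 + 1·35) = (400, 514, 341)
Hw2 = (4388, 6107, 4283)
w2·Hw2 = 400·4388 + 514·6107 + 341·4283 = 6354701; w2·w2 = 400·400 + 514·514 + 341·341 = 540477
λ ≈ 6354701/540477 = 11.758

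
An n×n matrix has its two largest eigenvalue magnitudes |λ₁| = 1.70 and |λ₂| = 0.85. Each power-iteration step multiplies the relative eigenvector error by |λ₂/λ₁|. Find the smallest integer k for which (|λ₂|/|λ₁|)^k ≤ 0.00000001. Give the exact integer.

27

|λ₂/λ₁| = 0.85/1.70 = 0.50000
Need k ≥ ln(0.00000001) / ln(0.50000) = -18.4207 / -0.6931 ≈ 26.575
Smallest integer k satisfying the bound: 27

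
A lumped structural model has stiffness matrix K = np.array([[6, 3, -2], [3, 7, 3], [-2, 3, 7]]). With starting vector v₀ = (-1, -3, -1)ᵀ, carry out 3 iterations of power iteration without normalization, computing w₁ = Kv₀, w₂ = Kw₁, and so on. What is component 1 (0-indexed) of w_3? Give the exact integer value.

w1 = Kv₀ = (6·(-1) + 3·(-3) + (-2)·(-1); 3·(-1) + 7·(-3) + 3·(-1); (-2)·(-1) + 3·(-3) + 7·(-1)) = (-13, -27, -14)
w2 = Kw1 = (6·(-13) + 3·(-27) + (-2)·(-14); 3·(-13) + 7·(-27) + 3·(-14); (-2)·(-13) + 3·(-27) + 7·(-14)) = (-131, -270, -153)
w3 = Kw2 = (-1290, -2742, -1619)
The requested component of w3 is -2742.

-2742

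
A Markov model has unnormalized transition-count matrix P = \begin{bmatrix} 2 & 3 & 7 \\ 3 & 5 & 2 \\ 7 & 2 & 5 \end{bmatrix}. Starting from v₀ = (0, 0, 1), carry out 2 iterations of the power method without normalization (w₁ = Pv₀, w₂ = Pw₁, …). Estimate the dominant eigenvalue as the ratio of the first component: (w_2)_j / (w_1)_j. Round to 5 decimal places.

λ ≈ 7.85714

w1 = Pv₀ = (2·0 + 3·0 + 7·1; 3·0 + 5·0 + 2·1; 7·0 + 2·0 + 5·1) = (7, 2, 5)
w2 = Pw1 = (2·7 + 3·2 + 7·5; 3·7 + 5·2 + 2·5; 7·7 + 2·2 + 5·5) = (55, 41, 78)
Ratio at component: 55 / 7 = 7.85714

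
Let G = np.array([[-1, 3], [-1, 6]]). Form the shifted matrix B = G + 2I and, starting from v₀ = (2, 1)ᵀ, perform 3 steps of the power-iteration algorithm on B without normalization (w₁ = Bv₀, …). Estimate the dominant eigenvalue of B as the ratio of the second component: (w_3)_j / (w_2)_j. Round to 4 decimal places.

B = G + 2I has rows (1, 3); (-1, 8)
w1 = Bv₀ = (1·2 + 3·1; (-1)·2 + 8·1) = (5, 6)
w2 = Bw1 = (1·5 + 3·6; (-1)·5 + 8·6) = (23, 43)
w3 = Bw2 = (152, 321)
Ratio: 321/43 = 7.4651

μ ≈ 7.4651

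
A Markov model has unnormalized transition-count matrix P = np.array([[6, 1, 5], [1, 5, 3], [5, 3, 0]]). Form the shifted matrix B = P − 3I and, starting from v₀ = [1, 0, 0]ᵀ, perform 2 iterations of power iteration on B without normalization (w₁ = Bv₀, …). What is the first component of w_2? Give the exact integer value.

B = P − 3I has rows (3, 1, 5); (1, 2, 3); (5, 3, -3)
w1 = Bv₀ = (3·1 + 1·0 + 5·0; 1·1 + 2·0 + 3·0; 5·1 + 3·0 + (-3)·0) = (3, 1, 5)
w2 = Bw1 = (3·3 + 1·1 + 5·5; 1·3 + 2·1 + 3·5; 5·3 + 3·1 + (-3)·5) = (35, 20, 3)
Requested component of w2: 35

35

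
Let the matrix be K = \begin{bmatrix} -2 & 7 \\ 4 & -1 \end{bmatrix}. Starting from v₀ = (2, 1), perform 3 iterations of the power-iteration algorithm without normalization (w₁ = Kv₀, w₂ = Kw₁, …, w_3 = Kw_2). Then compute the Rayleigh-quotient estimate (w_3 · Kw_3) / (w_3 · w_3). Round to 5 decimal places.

-4.15802

w1 = Kv₀ = (3, 7)
w2 = Kw1 = (43, 5)
w3 = Kw2 = (-51, 167)
Kw3 = (1271, -371)
w3·Kw3 = (-51)·1271 + 167·(-371) = -126778; w3·w3 = (-51)·(-51) + 167·167 = 30490
λ ≈ -126778/30490 = -4.15802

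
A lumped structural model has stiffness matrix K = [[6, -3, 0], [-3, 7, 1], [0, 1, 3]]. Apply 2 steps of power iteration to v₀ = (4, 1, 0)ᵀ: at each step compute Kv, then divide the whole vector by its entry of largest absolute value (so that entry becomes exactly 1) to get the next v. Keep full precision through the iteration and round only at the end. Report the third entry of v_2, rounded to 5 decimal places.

-0.01418

Kv0 = (21.000000, -5.000000, 1.000000); divide by 21.000000 → v1 = (1.000000, -0.238095, 0.047619)
Kv1 = (6.714286, -4.619048, -0.095238); divide by 6.714286 → v2 = (1.000000, -0.687943, -0.014184)
Requested entry of v2: -2/141 = -0.01418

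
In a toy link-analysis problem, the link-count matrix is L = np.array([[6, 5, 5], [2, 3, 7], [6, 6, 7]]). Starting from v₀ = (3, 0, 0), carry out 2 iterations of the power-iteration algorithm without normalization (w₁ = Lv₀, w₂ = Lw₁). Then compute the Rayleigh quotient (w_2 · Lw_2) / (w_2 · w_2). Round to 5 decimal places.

15.99428

w1 = Lv₀ = (6·3 + 5·0 + 5·0; 2·3 + 3·0 + 7·0; 6·3 + 6·0 + 7·0) = (18, 6, 18)
w2 = Lw1 = (6·18 + 5·6 + 5·18; 2·18 + 3·6 + 7·18; 6·18 + 6·6 + 7·18) = (228, 180, 270)
Lw2 = (3618, 2886, 4338)
w2·Lw2 = 228·3618 + 180·2886 + 270·4338 = 2515644; w2·w2 = 228·228 + 180·180 + 270·270 = 157284
λ ≈ 2515644/157284 = 15.99428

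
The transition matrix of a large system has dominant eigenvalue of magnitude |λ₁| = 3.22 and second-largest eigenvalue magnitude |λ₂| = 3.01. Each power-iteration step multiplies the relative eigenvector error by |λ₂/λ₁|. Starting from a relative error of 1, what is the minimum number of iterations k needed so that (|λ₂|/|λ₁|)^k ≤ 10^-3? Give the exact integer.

103

|λ₂/λ₁| = 3.01/3.22 = 0.93478
Need k ≥ ln(10^-3) / ln(0.93478) = -6.9078 / -0.0674 ≈ 102.426
Smallest integer k satisfying the bound: 103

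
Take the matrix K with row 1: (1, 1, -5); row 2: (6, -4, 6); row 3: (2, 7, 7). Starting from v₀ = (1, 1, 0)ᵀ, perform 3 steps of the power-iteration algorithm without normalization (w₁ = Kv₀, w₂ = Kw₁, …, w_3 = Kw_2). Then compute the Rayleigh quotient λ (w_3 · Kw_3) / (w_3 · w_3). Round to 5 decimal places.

λ ≈ 7.21609

w1 = Kv₀ = (1·1 + 1·1 + (-5)·0; 6·1 + (-4)·1 + 6·0; 2·1 + 7·1 + 7·0) = (2, 2, 9)
w2 = Kw1 = (1·2 + 1·2 + (-5)·9; 6·2 + (-4)·2 + 6·9; 2·2 + 7·2 + 7·9) = (-41, 58, 81)
w3 = Kw2 = (-388, 8, 891)
Kw3 = (-4835, 2986, 5517)
w3·Kw3 = (-388)·(-4835) + 8·2986 + 891·5517 = 6815515; w3·w3 = (-388)·(-388) + 8·8 + 891·891 = 944489
λ ≈ 6815515/944489 = 7.21609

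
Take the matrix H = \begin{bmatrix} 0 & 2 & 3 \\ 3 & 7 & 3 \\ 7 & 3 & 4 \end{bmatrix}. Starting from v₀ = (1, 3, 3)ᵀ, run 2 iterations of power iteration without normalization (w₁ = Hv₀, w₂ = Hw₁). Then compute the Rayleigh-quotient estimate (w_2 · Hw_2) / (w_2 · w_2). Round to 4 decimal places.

w1 = Hv₀ = (0·1 + 2·3 + 3·3; 3·1 + 7·3 + 3·3; 7·1 + 3·3 + 4·3) = (15, 33, 28)
w2 = Hw1 = (0·15 + 2·33 + 3·28; 3·15 + 7·33 + 3·28; 7·15 + 3·33 + 4·28) = (150, 360, 316)
Hw2 = (1668, 3918, 3394)
w2·Hw2 = 150·1668 + 360·3918 + 316·3394 = 2733184; w2·w2 = 150·150 + 360·360 + 316·316 = 251956
λ ≈ 2733184/251956 = 10.8479

10.8479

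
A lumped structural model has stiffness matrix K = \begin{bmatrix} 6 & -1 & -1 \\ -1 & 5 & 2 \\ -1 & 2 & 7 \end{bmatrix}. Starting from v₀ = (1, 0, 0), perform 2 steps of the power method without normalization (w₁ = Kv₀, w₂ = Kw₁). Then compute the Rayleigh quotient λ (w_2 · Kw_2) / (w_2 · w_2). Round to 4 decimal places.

w1 = Kv₀ = (6, -1, -1)
w2 = Kw1 = (38, -13, -15)
Kw2 = (256, -133, -169)
w2·Kw2 = 38·256 + (-13)·(-133) + (-15)·(-169) = 13992; w2·w2 = 38·38 + (-13)·(-13) + (-15)·(-15) = 1838
λ ≈ 13992/1838 = 7.6126

7.6126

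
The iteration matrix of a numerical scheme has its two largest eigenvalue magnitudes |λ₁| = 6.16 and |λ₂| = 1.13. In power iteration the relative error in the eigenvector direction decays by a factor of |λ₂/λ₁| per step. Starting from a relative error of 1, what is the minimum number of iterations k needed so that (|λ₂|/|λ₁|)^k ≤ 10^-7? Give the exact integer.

|λ₂/λ₁| = 1.13/6.16 = 0.18344
Need k ≥ ln(10^-7) / ln(0.18344) = -16.1181 / -1.6959 ≈ 9.504
Smallest integer k satisfying the bound: 10

10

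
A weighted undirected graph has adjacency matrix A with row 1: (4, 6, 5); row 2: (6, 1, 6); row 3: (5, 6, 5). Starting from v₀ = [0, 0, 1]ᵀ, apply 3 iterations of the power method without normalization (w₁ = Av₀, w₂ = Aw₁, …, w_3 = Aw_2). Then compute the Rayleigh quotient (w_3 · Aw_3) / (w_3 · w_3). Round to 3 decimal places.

λ ≈ 14.749

w1 = Av₀ = (4·0 + 6·0 + 5·1; 6·0 + 1·0 + 6·1; 5·0 + 6·0 + 5·1) = (5, 6, 5)
w2 = Aw1 = (4·5 + 6·6 + 5·5; 6·5 + 1·6 + 6·5; 5·5 + 6·6 + 5·5) = (81, 66, 86)
w3 = Aw2 = (1150, 1068, 1231)
Aw3 = (17163, 15354, 18313)
w3·Aw3 = 1150·17163 + 1068·15354 + 1231·18313 = 58678825; w3·w3 = 1150·1150 + 1068·1068 + 1231·1231 = 3978485
λ ≈ 58678825/3978485 = 14.749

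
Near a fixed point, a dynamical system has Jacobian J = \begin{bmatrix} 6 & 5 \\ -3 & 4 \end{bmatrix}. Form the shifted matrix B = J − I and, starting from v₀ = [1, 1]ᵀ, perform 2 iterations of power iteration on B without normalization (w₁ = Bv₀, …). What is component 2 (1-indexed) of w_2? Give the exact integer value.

B = J − I has rows (5, 5); (-3, 3)
w1 = Bv₀ = (5·1 + 5·1; (-3)·1 + 3·1) = (10, 0)
w2 = Bw1 = (5·10 + 5·0; (-3)·10 + 3·0) = (50, -30)
Requested component of w2: -30

-30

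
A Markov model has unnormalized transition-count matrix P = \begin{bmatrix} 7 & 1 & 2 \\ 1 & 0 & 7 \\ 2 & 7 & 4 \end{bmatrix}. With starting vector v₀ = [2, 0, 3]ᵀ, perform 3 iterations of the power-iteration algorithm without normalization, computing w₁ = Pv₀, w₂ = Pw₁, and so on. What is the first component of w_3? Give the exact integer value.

w1 = Pv₀ = (7·2 + 1·0 + 2·3; 1·2 + 0·0 + 7·3; 2·2 + 7·0 + 4·3) = (20, 23, 16)
w2 = Pw1 = (7·20 + 1·23 + 2·16; 1·20 + 0·23 + 7·16; 2·20 + 7·23 + 4·16) = (195, 132, 265)
w3 = Pw2 = (2027, 2050, 2374)
The requested component of w3 is 2027.

2027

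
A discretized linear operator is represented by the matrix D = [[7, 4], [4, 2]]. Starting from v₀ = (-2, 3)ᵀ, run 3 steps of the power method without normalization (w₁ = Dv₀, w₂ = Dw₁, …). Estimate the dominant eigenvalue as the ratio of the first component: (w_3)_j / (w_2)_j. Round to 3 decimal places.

λ ≈ 9.182

w1 = Dv₀ = (7·(-2) + 4·3; 4·(-2) + 2·3) = (-2, -2)
w2 = Dw1 = (7·(-2) + 4·(-2); 4·(-2) + 2·(-2)) = (-22, -12)
w3 = Dw2 = (-202, -112)
Ratio at component: -202 / -22 = 9.182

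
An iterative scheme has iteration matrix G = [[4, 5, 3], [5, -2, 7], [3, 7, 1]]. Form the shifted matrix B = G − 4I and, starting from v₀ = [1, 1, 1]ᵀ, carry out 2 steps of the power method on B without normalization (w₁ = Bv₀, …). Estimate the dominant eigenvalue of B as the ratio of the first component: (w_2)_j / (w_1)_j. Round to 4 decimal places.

B = G − 4I has rows (0, 5, 3); (5, -6, 7); (3, 7, -3)
w1 = Bv₀ = (0·1 + 5·1 + 3·1; 5·1 + (-6)·1 + 7·1; 3·1 + 7·1 + (-3)·1) = (8, 6, 7)
w2 = Bw1 = (0·8 + 5·6 + 3·7; 5·8 + (-6)·6 + 7·7; 3·8 + 7·6 + (-3)·7) = (51, 53, 45)
Ratio: 51/8 = 6.3750

μ ≈ 6.3750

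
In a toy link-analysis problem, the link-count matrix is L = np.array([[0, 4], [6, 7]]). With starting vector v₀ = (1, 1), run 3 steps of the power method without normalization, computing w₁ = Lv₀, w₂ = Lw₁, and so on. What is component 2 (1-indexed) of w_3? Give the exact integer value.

1117

w1 = Lv₀ = (0·1 + 4·1; 6·1 + 7·1) = (4, 13)
w2 = Lw1 = (0·4 + 4·13; 6·4 + 7·13) = (52, 115)
w3 = Lw2 = (460, 1117)
The requested component of w3 is 1117.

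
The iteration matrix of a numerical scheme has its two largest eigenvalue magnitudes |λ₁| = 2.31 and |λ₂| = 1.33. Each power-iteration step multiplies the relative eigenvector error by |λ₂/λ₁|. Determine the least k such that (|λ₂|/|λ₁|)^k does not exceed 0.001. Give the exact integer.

13

|λ₂/λ₁| = 1.33/2.31 = 0.57576
Need k ≥ ln(0.001) / ln(0.57576) = -6.9078 / -0.5521 ≈ 12.512
Smallest integer k satisfying the bound: 13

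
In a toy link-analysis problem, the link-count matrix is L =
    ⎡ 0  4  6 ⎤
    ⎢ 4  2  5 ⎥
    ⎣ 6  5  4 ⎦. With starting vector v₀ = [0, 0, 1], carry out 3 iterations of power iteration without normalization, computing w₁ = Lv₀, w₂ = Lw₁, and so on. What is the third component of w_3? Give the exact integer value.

842

w1 = Lv₀ = (6, 5, 4)
w2 = Lw1 = (44, 54, 77)
w3 = Lw2 = (678, 669, 842)
The requested component of w3 is 842.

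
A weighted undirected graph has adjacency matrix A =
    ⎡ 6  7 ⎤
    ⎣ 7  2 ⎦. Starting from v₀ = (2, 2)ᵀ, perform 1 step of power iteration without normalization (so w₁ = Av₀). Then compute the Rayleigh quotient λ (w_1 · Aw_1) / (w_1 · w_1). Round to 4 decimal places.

w1 = Av₀ = (6·2 + 7·2; 7·2 + 2·2) = (26, 18)
Aw1 = (282, 218)
w1·Aw1 = 26·282 + 18·218 = 11256; w1·w1 = 26·26 + 18·18 = 1000
λ ≈ 11256/1000 = 11.2560

11.2560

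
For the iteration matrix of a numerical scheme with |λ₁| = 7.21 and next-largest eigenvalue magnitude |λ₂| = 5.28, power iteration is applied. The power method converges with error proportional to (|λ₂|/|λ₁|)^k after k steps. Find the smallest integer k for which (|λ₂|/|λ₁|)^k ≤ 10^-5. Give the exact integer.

|λ₂/λ₁| = 5.28/7.21 = 0.73232
Need k ≥ ln(10^-5) / ln(0.73232) = -11.5129 / -0.3115 ≈ 36.955
Smallest integer k satisfying the bound: 37

37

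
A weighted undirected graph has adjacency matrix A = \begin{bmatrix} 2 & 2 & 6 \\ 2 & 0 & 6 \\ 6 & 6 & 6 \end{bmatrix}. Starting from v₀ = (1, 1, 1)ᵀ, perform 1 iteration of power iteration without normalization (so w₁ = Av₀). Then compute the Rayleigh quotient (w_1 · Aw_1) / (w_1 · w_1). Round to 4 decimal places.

λ ≈ 13.0164

w1 = Av₀ = (2·1 + 2·1 + 6·1; 2·1 + 0·1 + 6·1; 6·1 + 6·1 + 6·1) = (10, 8, 18)
Aw1 = (144, 128, 216)
w1·Aw1 = 10·144 + 8·128 + 18·216 = 6352; w1·w1 = 10·10 + 8·8 + 18·18 = 488
λ ≈ 6352/488 = 13.0164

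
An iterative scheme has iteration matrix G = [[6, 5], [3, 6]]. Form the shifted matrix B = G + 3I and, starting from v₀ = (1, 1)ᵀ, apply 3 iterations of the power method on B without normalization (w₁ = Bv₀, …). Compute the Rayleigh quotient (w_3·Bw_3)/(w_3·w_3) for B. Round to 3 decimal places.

B = G + 3I has rows (9, 5); (3, 9)
w1 = Bv₀ = (14, 12)
w2 = Bw1 = (186, 150)
w3 = Bw2 = (2424, 1908)
Bw3 = (31356, 24444)
w3·Bw3 = 122646096; w3·w3 = 9516240; μ ≈ 122646096/9516240 = 12.888

μ ≈ 12.888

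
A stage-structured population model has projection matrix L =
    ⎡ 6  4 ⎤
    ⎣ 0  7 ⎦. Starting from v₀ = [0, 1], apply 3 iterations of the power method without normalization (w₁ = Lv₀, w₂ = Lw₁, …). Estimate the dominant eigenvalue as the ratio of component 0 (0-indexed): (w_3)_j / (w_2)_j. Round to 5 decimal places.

w1 = Lv₀ = (4, 7)
w2 = Lw1 = (52, 49)
w3 = Lw2 = (508, 343)
Ratio at component: 508 / 52 = 9.76923

9.76923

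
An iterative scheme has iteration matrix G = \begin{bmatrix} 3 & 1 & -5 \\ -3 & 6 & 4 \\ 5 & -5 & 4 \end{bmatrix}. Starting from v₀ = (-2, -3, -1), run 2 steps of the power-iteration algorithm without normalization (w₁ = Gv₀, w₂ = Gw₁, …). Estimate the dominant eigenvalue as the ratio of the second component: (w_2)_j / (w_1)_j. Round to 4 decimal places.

w1 = Gv₀ = (3·(-2) + 1·(-3) + (-5)·(-1); (-3)·(-2) + 6·(-3) + 4·(-1); 5·(-2) + (-5)·(-3) + 4·(-1)) = (-4, -16, 1)
w2 = Gw1 = (3·(-4) + 1·(-16) + (-5)·1; (-3)·(-4) + 6·(-16) + 4·1; 5·(-4) + (-5)·(-16) + 4·1) = (-33, -80, 64)
Ratio at component: -80 / -16 = 5.0000

5.0000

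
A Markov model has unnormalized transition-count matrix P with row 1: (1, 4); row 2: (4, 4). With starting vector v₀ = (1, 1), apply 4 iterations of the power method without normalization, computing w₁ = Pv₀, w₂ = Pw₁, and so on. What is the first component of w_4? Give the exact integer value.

1669

w1 = Pv₀ = (5, 8)
w2 = Pw1 = (37, 52)
w3 = Pw2 = (245, 356)
w4 = Pw3 = (1669, 2404)
The requested component of w4 is 1669.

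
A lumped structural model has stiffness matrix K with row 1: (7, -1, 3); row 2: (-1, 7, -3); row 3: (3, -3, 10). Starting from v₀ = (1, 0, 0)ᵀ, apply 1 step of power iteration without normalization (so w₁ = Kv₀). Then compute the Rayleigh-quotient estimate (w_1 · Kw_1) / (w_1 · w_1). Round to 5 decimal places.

w1 = Kv₀ = (7·1 + (-1)·0 + 3·0; (-1)·1 + 7·0 + (-3)·0; 3·1 + (-3)·0 + 10·0) = (7, -1, 3)
Kw1 = (59, -23, 54)
w1·Kw1 = 7·59 + (-1)·(-23) + 3·54 = 598; w1·w1 = 7·7 + (-1)·(-1) + 3·3 = 59
λ ≈ 598/59 = 10.13559

λ ≈ 10.13559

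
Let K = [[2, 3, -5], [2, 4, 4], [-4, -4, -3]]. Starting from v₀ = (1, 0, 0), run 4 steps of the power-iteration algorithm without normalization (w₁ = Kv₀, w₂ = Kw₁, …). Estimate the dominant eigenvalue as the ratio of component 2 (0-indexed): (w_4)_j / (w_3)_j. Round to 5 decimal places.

1.17391

w1 = Kv₀ = (2·1 + 3·0 + (-5)·0; 2·1 + 4·0 + 4·0; (-4)·1 + (-4)·0 + (-3)·0) = (2, 2, -4)
w2 = Kw1 = (2·2 + 3·2 + (-5)·(-4); 2·2 + 4·2 + 4·(-4); (-4)·2 + (-4)·2 + (-3)·(-4)) = (30, -4, -4)
w3 = Kw2 = (68, 28, -92)
w4 = Kw3 = (680, -120, -108)
Ratio at component: -108 / -92 = 1.17391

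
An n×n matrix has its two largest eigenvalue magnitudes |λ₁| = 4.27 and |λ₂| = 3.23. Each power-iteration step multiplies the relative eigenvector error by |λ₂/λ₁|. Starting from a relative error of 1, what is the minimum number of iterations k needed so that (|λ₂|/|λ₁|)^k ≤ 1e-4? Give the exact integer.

33

|λ₂/λ₁| = 3.23/4.27 = 0.75644
Need k ≥ ln(1e-4) / ln(0.75644) = -9.2103 / -0.2791 ≈ 32.996
Smallest integer k satisfying the bound: 33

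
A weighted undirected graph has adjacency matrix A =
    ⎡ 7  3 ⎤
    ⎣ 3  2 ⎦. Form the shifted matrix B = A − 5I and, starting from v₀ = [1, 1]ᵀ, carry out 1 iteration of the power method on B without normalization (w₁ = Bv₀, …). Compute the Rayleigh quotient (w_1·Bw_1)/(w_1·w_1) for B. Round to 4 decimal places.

B = A − 5I has rows (2, 3); (3, -3)
w1 = Bv₀ = (2·1 + 3·1; 3·1 + (-3)·1) = (5, 0)
Bw1 = (10, 15)
w1·Bw1 = 50; w1·w1 = 25; μ ≈ 50/25 = 2.0000

μ ≈ 2.0000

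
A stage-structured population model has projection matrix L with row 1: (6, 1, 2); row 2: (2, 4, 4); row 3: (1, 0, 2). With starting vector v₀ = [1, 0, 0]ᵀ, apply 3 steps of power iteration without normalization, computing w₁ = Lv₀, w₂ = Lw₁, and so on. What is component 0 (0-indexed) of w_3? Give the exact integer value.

280

w1 = Lv₀ = (6·1 + 1·0 + 2·0; 2·1 + 4·0 + 4·0; 1·1 + 0·0 + 2·0) = (6, 2, 1)
w2 = Lw1 = (6·6 + 1·2 + 2·1; 2·6 + 4·2 + 4·1; 1·6 + 0·2 + 2·1) = (40, 24, 8)
w3 = Lw2 = (280, 208, 56)
The requested component of w3 is 280.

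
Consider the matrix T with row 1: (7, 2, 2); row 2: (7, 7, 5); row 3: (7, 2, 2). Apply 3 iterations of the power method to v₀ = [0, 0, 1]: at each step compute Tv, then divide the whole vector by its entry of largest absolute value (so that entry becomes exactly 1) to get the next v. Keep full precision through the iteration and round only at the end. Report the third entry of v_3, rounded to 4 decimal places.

Tv0 = (2.00000, 5.00000, 2.00000); divide by 5.00000 → v1 = (0.40000, 1.00000, 0.40000)
Tv1 = (5.60000, 11.80000, 5.60000); divide by 11.80000 → v2 = (0.47458, 1.00000, 0.47458)
Tv2 = (6.27119, 12.69492, 6.27119); divide by 12.69492 → v3 = (0.49399, 1.00000, 0.49399)
Requested entry of v3: 370/749 = 0.4940

0.4940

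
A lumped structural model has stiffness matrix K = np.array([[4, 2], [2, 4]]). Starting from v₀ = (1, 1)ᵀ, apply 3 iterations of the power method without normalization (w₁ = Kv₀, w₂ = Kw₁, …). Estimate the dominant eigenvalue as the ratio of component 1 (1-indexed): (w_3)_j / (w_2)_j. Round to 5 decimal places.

6.00000

w1 = Kv₀ = (6, 6)
w2 = Kw1 = (36, 36)
w3 = Kw2 = (216, 216)
Ratio at component: 216 / 36 = 6.00000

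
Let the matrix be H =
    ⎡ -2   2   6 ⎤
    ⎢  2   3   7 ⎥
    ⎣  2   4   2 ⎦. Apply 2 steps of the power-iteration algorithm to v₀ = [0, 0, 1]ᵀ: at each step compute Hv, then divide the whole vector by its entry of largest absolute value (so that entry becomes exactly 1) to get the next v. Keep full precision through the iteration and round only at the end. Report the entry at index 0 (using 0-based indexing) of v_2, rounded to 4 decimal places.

Hv0 = (6.00000, 7.00000, 2.00000); divide by 7.00000 → v1 = (0.85714, 1.00000, 0.28571)
Hv1 = (2.00000, 6.71429, 6.28571); divide by 6.71429 → v2 = (0.29787, 1.00000, 0.93617)
Requested entry of v2: 14/47 = 0.2979

0.2979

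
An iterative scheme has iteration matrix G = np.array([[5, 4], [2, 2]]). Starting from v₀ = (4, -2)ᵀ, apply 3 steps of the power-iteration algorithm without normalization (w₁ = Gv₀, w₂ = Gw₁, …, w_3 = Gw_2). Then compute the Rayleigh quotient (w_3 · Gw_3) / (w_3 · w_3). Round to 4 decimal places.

λ ≈ 6.7012

w1 = Gv₀ = (5·4 + 4·(-2); 2·4 + 2·(-2)) = (12, 4)
w2 = Gw1 = (5·12 + 4·4; 2·12 + 2·4) = (76, 32)
w3 = Gw2 = (508, 216)
Gw3 = (3404, 1448)
w3·Gw3 = 508·3404 + 216·1448 = 2042000; w3·w3 = 508·508 + 216·216 = 304720
λ ≈ 2042000/304720 = 6.7012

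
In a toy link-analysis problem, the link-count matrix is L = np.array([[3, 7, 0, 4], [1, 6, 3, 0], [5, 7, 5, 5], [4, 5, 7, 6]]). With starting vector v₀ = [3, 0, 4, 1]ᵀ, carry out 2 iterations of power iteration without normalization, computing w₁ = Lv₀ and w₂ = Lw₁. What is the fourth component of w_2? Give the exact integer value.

w1 = Lv₀ = (13, 15, 40, 46)
w2 = Lw1 = (328, 223, 600, 683)
The requested component of w2 is 683.

683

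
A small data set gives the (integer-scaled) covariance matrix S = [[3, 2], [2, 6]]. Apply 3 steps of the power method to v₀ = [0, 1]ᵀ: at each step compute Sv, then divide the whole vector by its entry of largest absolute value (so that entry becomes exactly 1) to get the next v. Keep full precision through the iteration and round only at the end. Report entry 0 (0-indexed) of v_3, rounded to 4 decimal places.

0.4855

Sv0 = (2.00000, 6.00000); divide by 6.00000 → v1 = (0.33333, 1.00000)
Sv1 = (3.00000, 6.66667); divide by 6.66667 → v2 = (0.45000, 1.00000)
Sv2 = (3.35000, 6.90000); divide by 6.90000 → v3 = (0.48551, 1.00000)
Requested entry of v3: 134/276 = 0.4855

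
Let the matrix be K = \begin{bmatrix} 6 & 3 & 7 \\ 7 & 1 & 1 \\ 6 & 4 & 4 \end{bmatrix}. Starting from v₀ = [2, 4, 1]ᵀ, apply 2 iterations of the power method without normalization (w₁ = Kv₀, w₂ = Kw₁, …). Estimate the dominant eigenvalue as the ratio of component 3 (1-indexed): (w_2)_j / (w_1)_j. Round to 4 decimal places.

12.1875

w1 = Kv₀ = (6·2 + 3·4 + 7·1; 7·2 + 1·4 + 1·1; 6·2 + 4·4 + 4·1) = (31, 19, 32)
w2 = Kw1 = (6·31 + 3·19 + 7·32; 7·31 + 1·19 + 1·32; 6·31 + 4·19 + 4·32) = (467, 268, 390)
Ratio at component: 390 / 32 = 12.1875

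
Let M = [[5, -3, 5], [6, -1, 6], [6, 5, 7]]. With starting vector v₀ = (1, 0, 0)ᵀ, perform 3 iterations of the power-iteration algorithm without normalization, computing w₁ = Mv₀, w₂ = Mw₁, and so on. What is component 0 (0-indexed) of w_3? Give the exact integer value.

w1 = Mv₀ = (5, 6, 6)
w2 = Mw1 = (37, 60, 102)
w3 = Mw2 = (515, 774, 1236)
The requested component of w3 is 515.

515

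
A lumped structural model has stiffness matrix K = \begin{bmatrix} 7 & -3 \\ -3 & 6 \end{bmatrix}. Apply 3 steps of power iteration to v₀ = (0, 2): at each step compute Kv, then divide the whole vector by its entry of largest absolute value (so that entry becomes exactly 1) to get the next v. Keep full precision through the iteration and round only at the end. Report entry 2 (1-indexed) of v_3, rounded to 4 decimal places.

-0.9485

Kv0 = (-6.00000, 12.00000); divide by 12.00000 → v1 = (-0.50000, 1.00000)
Kv1 = (-6.50000, 7.50000); divide by 7.50000 → v2 = (-0.86667, 1.00000)
Kv2 = (-9.06667, 8.60000); divide by -9.06667 → v3 = (1.00000, -0.94853)
Requested entry of v3: 774/-816 = -0.9485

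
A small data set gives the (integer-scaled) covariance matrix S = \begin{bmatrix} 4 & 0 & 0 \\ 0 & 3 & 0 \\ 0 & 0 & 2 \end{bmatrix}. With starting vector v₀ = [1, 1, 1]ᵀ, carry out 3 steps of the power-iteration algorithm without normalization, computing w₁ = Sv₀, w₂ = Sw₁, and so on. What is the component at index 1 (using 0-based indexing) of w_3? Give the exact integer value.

w1 = Sv₀ = (4·1 + 0·1 + 0·1; 0·1 + 3·1 + 0·1; 0·1 + 0·1 + 2·1) = (4, 3, 2)
w2 = Sw1 = (4·4 + 0·3 + 0·2; 0·4 + 3·3 + 0·2; 0·4 + 0·3 + 2·2) = (16, 9, 4)
w3 = Sw2 = (64, 27, 8)
The requested component of w3 is 27.

27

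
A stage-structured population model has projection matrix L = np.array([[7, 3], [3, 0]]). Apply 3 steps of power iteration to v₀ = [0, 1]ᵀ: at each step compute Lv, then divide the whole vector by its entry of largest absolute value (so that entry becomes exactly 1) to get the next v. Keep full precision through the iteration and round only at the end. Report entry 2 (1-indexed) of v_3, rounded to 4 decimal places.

0.3621

Lv0 = (3.00000, 0.00000); divide by 3.00000 → v1 = (1.00000, 0.00000)
Lv1 = (7.00000, 3.00000); divide by 7.00000 → v2 = (1.00000, 0.42857)
Lv2 = (8.28571, 3.00000); divide by 8.28571 → v3 = (1.00000, 0.36207)
Requested entry of v3: 63/174 = 0.3621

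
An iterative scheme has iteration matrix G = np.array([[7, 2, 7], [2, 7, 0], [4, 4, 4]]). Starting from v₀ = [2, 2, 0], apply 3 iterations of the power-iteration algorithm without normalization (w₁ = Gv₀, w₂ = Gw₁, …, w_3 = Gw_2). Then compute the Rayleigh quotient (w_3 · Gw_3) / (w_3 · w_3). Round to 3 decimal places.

λ ≈ 12.492

w1 = Gv₀ = (7·2 + 2·2 + 7·0; 2·2 + 7·2 + 0·0; 4·2 + 4·2 + 4·0) = (18, 18, 16)
w2 = Gw1 = (7·18 + 2·18 + 7·16; 2·18 + 7·18 + 0·16; 4·18 + 4·18 + 4·16) = (274, 162, 208)
w3 = Gw2 = (3698, 1682, 2576)
Gw3 = (47282, 19170, 31824)
w3·Gw3 = 3698·47282 + 1682·19170 + 2576·31824 = 289071400; w3·w3 = 3698·3698 + 1682·1682 + 2576·2576 = 23140104
λ ≈ 289071400/23140104 = 12.492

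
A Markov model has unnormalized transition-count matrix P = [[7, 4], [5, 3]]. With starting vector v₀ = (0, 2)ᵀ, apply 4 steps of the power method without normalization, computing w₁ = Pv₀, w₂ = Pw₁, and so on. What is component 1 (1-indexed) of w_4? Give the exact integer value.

w1 = Pv₀ = (7·0 + 4·2; 5·0 + 3·2) = (8, 6)
w2 = Pw1 = (7·8 + 4·6; 5·8 + 3·6) = (80, 58)
w3 = Pw2 = (792, 574)
w4 = Pw3 = (7840, 5682)
The requested component of w4 is 7840.

7840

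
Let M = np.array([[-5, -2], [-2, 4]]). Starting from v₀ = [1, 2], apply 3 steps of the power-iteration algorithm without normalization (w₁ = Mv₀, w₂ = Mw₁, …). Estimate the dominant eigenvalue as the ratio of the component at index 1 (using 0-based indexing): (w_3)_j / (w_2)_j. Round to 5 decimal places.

2.42857

w1 = Mv₀ = (-9, 6)
w2 = Mw1 = (33, 42)
w3 = Mw2 = (-249, 102)
Ratio at component: 102 / 42 = 2.42857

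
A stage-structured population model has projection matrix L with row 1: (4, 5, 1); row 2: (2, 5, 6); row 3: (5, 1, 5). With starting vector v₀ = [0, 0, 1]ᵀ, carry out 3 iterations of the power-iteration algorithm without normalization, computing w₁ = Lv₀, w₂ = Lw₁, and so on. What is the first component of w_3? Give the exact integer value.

w1 = Lv₀ = (4·0 + 5·0 + 1·1; 2·0 + 5·0 + 6·1; 5·0 + 1·0 + 5·1) = (1, 6, 5)
w2 = Lw1 = (4·1 + 5·6 + 1·5; 2·1 + 5·6 + 6·5; 5·1 + 1·6 + 5·5) = (39, 62, 36)
w3 = Lw2 = (502, 604, 437)
The requested component of w3 is 502.

502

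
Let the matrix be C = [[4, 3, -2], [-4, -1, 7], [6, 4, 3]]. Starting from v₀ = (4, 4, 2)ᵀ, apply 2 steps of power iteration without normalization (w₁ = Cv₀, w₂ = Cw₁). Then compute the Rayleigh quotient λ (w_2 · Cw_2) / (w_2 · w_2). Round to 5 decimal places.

6.58353

w1 = Cv₀ = (4·4 + 3·4 + (-2)·2; (-4)·4 + (-1)·4 + 7·2; 6·4 + 4·4 + 3·2) = (24, -6, 46)
w2 = Cw1 = (4·24 + 3·(-6) + (-2)·46; (-4)·24 + (-1)·(-6) + 7·46; 6·24 + 4·(-6) + 3·46) = (-14, 232, 258)
Cw2 = (124, 1630, 1618)
w2·Cw2 = (-14)·124 + 232·1630 + 258·1618 = 793868; w2·w2 = (-14)·(-14) + 232·232 + 258·258 = 120584
λ ≈ 793868/120584 = 6.58353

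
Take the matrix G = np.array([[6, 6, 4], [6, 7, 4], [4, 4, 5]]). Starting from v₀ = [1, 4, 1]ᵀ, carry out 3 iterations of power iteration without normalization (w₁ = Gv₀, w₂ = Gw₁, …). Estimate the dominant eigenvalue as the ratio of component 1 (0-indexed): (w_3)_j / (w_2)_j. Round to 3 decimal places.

w1 = Gv₀ = (6·1 + 6·4 + 4·1; 6·1 + 7·4 + 4·1; 4·1 + 4·4 + 5·1) = (34, 38, 25)
w2 = Gw1 = (6·34 + 6·38 + 4·25; 6·34 + 7·38 + 4·25; 4·34 + 4·38 + 5·25) = (532, 570, 413)
w3 = Gw2 = (8264, 8834, 6473)
Ratio at component: 8834 / 570 = 15.498

15.498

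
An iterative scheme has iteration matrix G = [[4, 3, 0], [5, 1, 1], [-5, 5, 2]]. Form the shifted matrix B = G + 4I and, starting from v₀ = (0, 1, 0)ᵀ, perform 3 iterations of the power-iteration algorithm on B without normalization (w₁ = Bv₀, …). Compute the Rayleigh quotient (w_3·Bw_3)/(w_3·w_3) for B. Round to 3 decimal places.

B = G + 4I has rows (8, 3, 0); (5, 5, 1); (-5, 5, 6)
w1 = Bv₀ = (3, 5, 5)
w2 = Bw1 = (39, 45, 40)
w3 = Bw2 = (447, 460, 270)
Bw3 = (4956, 4805, 1685)
w3·Bw3 = 4880582; w3·w3 = 484309; μ ≈ 4880582/484309 = 10.077

10.077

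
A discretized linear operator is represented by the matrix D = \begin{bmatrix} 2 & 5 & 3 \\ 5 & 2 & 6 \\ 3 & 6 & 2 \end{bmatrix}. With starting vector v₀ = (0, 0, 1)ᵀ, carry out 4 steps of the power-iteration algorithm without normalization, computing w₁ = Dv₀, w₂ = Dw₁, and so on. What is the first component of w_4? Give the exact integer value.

w1 = Dv₀ = (2·0 + 5·0 + 3·1; 5·0 + 2·0 + 6·1; 3·0 + 6·0 + 2·1) = (3, 6, 2)
w2 = Dw1 = (2·3 + 5·6 + 3·2; 5·3 + 2·6 + 6·2; 3·3 + 6·6 + 2·2) = (42, 39, 49)
w3 = Dw2 = (426, 582, 458)
w4 = Dw3 = (5136, 6042, 5686)
The requested component of w4 is 5136.

5136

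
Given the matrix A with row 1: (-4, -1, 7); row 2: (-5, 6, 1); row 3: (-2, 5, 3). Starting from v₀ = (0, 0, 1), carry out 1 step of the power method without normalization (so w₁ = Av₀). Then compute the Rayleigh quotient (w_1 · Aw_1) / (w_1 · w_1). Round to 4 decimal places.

λ ≈ -1.3898

w1 = Av₀ = (7, 1, 3)
Aw1 = (-8, -26, 0)
w1·Aw1 = 7·(-8) + 1·(-26) + 3·0 = -82; w1·w1 = 7·7 + 1·1 + 3·3 = 59
λ ≈ -82/59 = -1.3898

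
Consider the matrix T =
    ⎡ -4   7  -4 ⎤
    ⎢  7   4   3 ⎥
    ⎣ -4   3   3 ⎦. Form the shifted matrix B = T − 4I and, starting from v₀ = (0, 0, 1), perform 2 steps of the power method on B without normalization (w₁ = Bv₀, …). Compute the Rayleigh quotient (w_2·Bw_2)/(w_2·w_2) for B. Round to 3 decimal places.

B = T − 4I has rows (-8, 7, -4); (7, 0, 3); (-4, 3, -1)
w1 = Bv₀ = ((-8)·0 + 7·0 + (-4)·1; 7·0 + 0·0 + 3·1; (-4)·0 + 3·0 + (-1)·1) = (-4, 3, -1)
w2 = Bw1 = ((-8)·(-4) + 7·3 + (-4)·(-1); 7·(-4) + 0·3 + 3·(-1); (-4)·(-4) + 3·3 + (-1)·(-1)) = (57, -31, 26)
Bw2 = (-777, 477, -347)
w2·Bw2 = -68098; w2·w2 = 4886; μ ≈ -68098/4886 = -13.937

μ ≈ -13.937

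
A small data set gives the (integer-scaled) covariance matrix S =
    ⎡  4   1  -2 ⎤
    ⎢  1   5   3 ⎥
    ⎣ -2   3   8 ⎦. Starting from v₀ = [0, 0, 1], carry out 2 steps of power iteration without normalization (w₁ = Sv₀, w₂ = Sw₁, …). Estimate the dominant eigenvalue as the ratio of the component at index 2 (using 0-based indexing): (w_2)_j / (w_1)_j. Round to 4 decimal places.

w1 = Sv₀ = (-2, 3, 8)
w2 = Sw1 = (-21, 37, 77)
Ratio at component: 77 / 8 = 9.6250

9.6250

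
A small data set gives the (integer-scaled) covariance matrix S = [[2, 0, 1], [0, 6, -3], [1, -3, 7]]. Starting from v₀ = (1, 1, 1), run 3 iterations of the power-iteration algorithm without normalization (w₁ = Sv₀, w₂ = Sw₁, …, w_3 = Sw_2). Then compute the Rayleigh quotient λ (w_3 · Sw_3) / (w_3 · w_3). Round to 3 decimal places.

w1 = Sv₀ = (3, 3, 5)
w2 = Sw1 = (11, 3, 29)
w3 = Sw2 = (51, -69, 205)
Sw3 = (307, -1029, 1693)
w3·Sw3 = 51·307 + (-69)·(-1029) + 205·1693 = 433723; w3·w3 = 51·51 + (-69)·(-69) + 205·205 = 49387
λ ≈ 433723/49387 = 8.782

λ ≈ 8.782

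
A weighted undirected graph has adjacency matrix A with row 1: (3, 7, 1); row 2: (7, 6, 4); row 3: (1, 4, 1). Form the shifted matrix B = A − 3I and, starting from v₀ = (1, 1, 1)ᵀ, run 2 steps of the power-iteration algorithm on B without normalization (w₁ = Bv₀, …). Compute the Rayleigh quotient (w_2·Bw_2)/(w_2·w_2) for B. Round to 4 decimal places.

μ ≈ 9.6578

B = A − 3I has rows (0, 7, 1); (7, 3, 4); (1, 4, -2)
w1 = Bv₀ = (0·1 + 7·1 + 1·1; 7·1 + 3·1 + 4·1; 1·1 + 4·1 + (-2)·1) = (8, 14, 3)
w2 = Bw1 = (0·8 + 7·14 + 1·3; 7·8 + 3·14 + 4·3; 1·8 + 4·14 + (-2)·3) = (101, 110, 58)
Bw2 = (828, 1269, 425)
w2·Bw2 = 247868; w2·w2 = 25665; μ ≈ 247868/25665 = 9.6578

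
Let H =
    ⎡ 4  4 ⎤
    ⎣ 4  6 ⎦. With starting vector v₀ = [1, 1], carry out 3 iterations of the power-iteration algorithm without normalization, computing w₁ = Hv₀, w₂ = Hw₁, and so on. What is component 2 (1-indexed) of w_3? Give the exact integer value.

840

w1 = Hv₀ = (8, 10)
w2 = Hw1 = (72, 92)
w3 = Hw2 = (656, 840)
The requested component of w3 is 840.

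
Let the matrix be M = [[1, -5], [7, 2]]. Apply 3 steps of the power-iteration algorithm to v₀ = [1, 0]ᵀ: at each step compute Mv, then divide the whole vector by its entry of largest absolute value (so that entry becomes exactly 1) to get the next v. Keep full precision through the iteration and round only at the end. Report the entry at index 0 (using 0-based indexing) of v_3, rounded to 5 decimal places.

0.70918

Mv0 = (1.000000, 7.000000); divide by 7.000000 → v1 = (0.142857, 1.000000)
Mv1 = (-4.857143, 3.000000); divide by -4.857143 → v2 = (1.000000, -0.617647)
Mv2 = (4.088235, 5.764706); divide by 5.764706 → v3 = (0.709184, 1.000000)
Requested entry of v3: -139/-196 = 0.70918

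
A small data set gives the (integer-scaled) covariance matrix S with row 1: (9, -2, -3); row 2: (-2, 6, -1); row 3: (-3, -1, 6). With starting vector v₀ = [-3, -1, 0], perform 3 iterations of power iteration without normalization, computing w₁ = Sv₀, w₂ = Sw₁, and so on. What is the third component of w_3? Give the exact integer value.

w1 = Sv₀ = (9·(-3) + (-2)·(-1) + (-3)·0; (-2)·(-3) + 6·(-1) + (-1)·0; (-3)·(-3) + (-1)·(-1) + 6·0) = (-25, 0, 10)
w2 = Sw1 = (9·(-25) + (-2)·0 + (-3)·10; (-2)·(-25) + 6·0 + (-1)·10; (-3)·(-25) + (-1)·0 + 6·10) = (-255, 40, 135)
w3 = Sw2 = (-2780, 615, 1535)
The requested component of w3 is 1535.

1535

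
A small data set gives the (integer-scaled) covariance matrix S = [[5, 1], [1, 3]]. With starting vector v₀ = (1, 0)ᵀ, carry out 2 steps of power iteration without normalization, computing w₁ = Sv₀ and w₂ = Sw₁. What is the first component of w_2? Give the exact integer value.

26

w1 = Sv₀ = (5·1 + 1·0; 1·1 + 3·0) = (5, 1)
w2 = Sw1 = (5·5 + 1·1; 1·5 + 3·1) = (26, 8)
The requested component of w2 is 26.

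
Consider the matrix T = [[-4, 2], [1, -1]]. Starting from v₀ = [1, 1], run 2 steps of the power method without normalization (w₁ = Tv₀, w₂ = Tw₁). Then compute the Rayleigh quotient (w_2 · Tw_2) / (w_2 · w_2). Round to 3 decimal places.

w1 = Tv₀ = (-2, 0)
w2 = Tw1 = (8, -2)
Tw2 = (-36, 10)
w2·Tw2 = 8·(-36) + (-2)·10 = -308; w2·w2 = 8·8 + (-2)·(-2) = 68
λ ≈ -308/68 = -4.529

-4.529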